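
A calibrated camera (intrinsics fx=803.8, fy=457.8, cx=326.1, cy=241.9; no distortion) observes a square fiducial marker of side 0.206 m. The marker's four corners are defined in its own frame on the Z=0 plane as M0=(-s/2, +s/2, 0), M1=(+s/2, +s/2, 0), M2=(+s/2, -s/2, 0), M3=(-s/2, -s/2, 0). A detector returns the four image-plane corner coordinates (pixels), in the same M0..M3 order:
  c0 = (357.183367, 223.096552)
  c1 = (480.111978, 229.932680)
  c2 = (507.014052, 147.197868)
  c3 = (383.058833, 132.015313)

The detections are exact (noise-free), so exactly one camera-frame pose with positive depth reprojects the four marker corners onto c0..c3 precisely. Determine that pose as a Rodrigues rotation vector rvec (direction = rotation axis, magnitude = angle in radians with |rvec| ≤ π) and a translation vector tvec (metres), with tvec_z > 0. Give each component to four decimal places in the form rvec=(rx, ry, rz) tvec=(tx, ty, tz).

Intrinsics K: fx=803.8, fy=457.8, cx=326.1, cy=241.9
Marker side s = 0.206 m; corners in marker frame (Z=0):
  M0 = (-0.1030, +0.1030, 0)
  M1 = (+0.1030, +0.1030, 0)
  M2 = (+0.1030, -0.1030, 0)
  M3 = (-0.1030, -0.1030, 0)
Detected image corners:
  c0 = (357.183367, 223.096552) px
  c1 = (480.111978, 229.932680) px
  c2 = (507.014052, 147.197868) px
  c3 = (383.058833, 132.015313) px
Planar DLT: solve 8×8 A·h = b for H (H[2,2]=1):
  H  [+793.06440 -69.33810 +434.51073]
  H  [+135.34028 +445.90561 +183.92537]
  H  [+0.44893 +0.13634 +1.00000]
B = K⁻¹H; ‖b₁‖=0.923143, ‖b₂‖=0.923143; λ = 2/(‖b₁‖+‖b₂‖) = 1.083255, sign → tz>0 ⇒ λ=+1.083255
r₁ = λ·B[:,0] = (+0.87149,+0.06328,+0.48631); r₂ = λ·B[:,1] = (-0.15336,+0.97707,+0.14769)
r₃ = r₁×r₂ = (-0.46581,-0.20329,+0.86122); SVD([r₁ r₂ r₃]) → R = UVᵀ:
  R  [+0.87149 -0.15336 -0.46581]
  R  [+0.06328 +0.97707 -0.20329]
  R  [+0.48631 +0.14769 +0.86122]
t = (+0.14610, -0.13718, +1.08326) m
tr R = 2.709781; θ = arccos((tr R − 1)/2) = 0.545457 rad = 31.252°
axis k = ((R−Rᵀ)₃₂, (R−Rᵀ)₁₃, (R−Rᵀ)₂₁) / (2 sinθ) = (+0.338263, -0.917597, +0.208792)
rvec = θ·k = (+0.184508, -0.500509, +0.113887)

rvec=(0.1845, -0.5005, 0.1139) tvec=(0.1461, -0.1372, 1.0833)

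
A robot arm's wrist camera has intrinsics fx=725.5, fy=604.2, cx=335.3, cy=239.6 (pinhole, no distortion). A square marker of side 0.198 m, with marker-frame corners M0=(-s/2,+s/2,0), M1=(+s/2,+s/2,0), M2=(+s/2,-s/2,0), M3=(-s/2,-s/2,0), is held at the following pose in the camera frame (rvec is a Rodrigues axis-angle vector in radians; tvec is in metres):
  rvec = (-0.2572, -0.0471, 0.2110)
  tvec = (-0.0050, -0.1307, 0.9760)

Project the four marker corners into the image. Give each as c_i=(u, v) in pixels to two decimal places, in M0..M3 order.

c0=(242.29, 202.52) c1=(390.00, 229.43) c2=(416.00, 117.25) c3=(275.93, 91.28)

Intrinsics K: fx=725.5, fy=604.2, cx=335.3, cy=239.6
Marker side s = 0.198 m; corners in marker frame (Z=0):
  M0 = (-0.0990, +0.0990, 0)
  M1 = (+0.0990, +0.0990, 0)
  M2 = (+0.0990, -0.0990, 0)
  M3 = (-0.0990, -0.0990, 0)
rvec = (-0.2572, -0.0471, 0.2110), |rvec| = θ = 0.33599 rad = 19.251°
Rodrigues: sinθ=0.32971, 1−cosθ=0.05592; R = I + sinθ·[k]× + (1−cosθ)·[k]×²:
    [+0.97685 -0.20105 -0.07310]
    [+0.21305 +0.94518 +0.24747]
    [+0.01934 -0.25731 +0.96614]
t = (-0.0050, -0.1307, 0.9760) m
M0: Pc = R·M0+t = (-0.12161, -0.05822, +0.94861); u = 725.5·(-0.12161)/0.94861 + 335.3 = 242.2907, v = 604.2·(-0.05822)/0.94861 + 239.6 = 202.5184
M1: Pc = R·M1+t = (+0.07180, -0.01603, +0.95244); u = 725.5·(+0.07180)/0.95244 + 335.3 = 389.9950, v = 604.2·(-0.01603)/0.95244 + 239.6 = 229.4280
M2: Pc = R·M2+t = (+0.11161, -0.20318, +1.00339); u = 725.5·(+0.11161)/1.00339 + 335.3 = 416.0012, v = 604.2·(-0.20318)/1.00339 + 239.6 = 117.2527
M3: Pc = R·M3+t = (-0.08180, -0.24537, +0.99956); u = 725.5·(-0.08180)/0.99956 + 335.3 = 275.9251, v = 604.2·(-0.24537)/0.99956 + 239.6 = 91.2849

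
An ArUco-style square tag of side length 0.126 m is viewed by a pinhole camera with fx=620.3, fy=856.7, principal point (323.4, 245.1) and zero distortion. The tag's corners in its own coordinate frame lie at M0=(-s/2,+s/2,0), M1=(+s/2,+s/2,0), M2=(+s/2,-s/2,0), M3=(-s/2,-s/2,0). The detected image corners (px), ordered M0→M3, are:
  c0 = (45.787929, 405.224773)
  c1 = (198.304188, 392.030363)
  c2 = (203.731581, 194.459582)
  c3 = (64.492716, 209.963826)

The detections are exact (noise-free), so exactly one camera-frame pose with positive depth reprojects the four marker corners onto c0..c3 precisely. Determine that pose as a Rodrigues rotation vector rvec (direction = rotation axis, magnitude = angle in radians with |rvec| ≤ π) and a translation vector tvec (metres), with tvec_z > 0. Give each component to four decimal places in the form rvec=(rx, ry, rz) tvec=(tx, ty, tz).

rvec=(-0.3906, 0.0903, -0.0586) tvec=(-0.1644, 0.0309, 0.5209)

Intrinsics K: fx=620.3, fy=856.7, cx=323.4, cy=245.1
Marker side s = 0.126 m; corners in marker frame (Z=0):
  M0 = (-0.0630, +0.0630, 0)
  M1 = (+0.0630, +0.0630, 0)
  M2 = (+0.0630, -0.0630, 0)
  M3 = (-0.0630, -0.0630, 0)
Detected image corners:
  c0 = (45.787929, 405.224773) px
  c1 = (198.304188, 392.030363) px
  c2 = (203.731581, 194.459582) px
  c3 = (64.492716, 209.963826) px
Planar DLT: solve 8×8 A·h = b for H (H[2,2]=1):
  H  [+1136.49350 -190.32702 +127.68282]
  H  [-158.46745 +1338.10738 +295.94154]
  H  [-0.14699 -0.73452 +1.00000]
B = K⁻¹H; ‖b₁‖=1.919783, ‖b₂‖=1.919783; λ = 2/(‖b₁‖+‖b₂‖) = 0.520892, sign → tz>0 ⇒ λ=+0.520892
r₁ = λ·B[:,0] = (+0.99428,-0.07445,-0.07657); r₂ = λ·B[:,1] = (+0.03965,+0.92306,-0.38261)
r₃ = r₁×r₂ = (+0.09916,+0.37738,+0.92073); SVD([r₁ r₂ r₃]) → R = UVᵀ:
  R  [+0.99428 +0.03965 +0.09916]
  R  [-0.07445 +0.92306 +0.37738]
  R  [-0.07657 -0.38261 +0.92073]
t = (-0.16435, +0.03091, +0.52089) m
tr R = 2.838076; θ = arccos((tr R − 1)/2) = 0.405164 rad = 23.214°
axis k = ((R−Rᵀ)₃₂, (R−Rᵀ)₁₃, (R−Rᵀ)₂₁) / (2 sinθ) = (-0.964036, +0.222909, -0.144729)
rvec = θ·k = (-0.390592, +0.090315, -0.058639)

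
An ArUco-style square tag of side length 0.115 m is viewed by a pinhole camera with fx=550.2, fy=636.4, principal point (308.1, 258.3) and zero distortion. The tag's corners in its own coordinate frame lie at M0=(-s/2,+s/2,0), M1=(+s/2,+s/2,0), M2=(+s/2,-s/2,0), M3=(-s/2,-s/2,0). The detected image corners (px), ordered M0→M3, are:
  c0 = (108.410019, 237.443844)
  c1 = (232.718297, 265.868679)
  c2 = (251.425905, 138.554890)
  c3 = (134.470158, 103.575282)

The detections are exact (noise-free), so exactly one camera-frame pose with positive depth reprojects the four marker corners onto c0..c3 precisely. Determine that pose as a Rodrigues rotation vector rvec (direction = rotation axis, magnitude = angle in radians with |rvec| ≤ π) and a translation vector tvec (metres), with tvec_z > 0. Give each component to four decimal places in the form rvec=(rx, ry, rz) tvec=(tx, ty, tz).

Intrinsics K: fx=550.2, fy=636.4, cx=308.1, cy=258.3
Marker side s = 0.115 m; corners in marker frame (Z=0):
  M0 = (-0.0575, +0.0575, 0)
  M1 = (+0.0575, +0.0575, 0)
  M2 = (+0.0575, -0.0575, 0)
  M3 = (-0.0575, -0.0575, 0)
Detected image corners:
  c0 = (108.410019, 237.443844) px
  c1 = (232.718297, 265.868679) px
  c2 = (251.425905, 138.554890) px
  c3 = (134.470158, 103.575282) px
Planar DLT: solve 8×8 A·h = b for H (H[2,2]=1):
  H  [+1146.47163 -271.74152 +183.90806]
  H  [+377.15295 +1054.61775 +185.24040]
  H  [+0.54077 -0.42966 +1.00000]
B = K⁻¹H; ‖b₁‖=1.898247, ‖b₂‖=1.898247; λ = 2/(‖b₁‖+‖b₂‖) = 0.526802, sign → tz>0 ⇒ λ=+0.526802
r₁ = λ·B[:,0] = (+0.93819,+0.19658,+0.28488); r₂ = λ·B[:,1] = (-0.13344,+0.96486,-0.22635)
r₃ = r₁×r₂ = (-0.31936,+0.17434,+0.93146); SVD([r₁ r₂ r₃]) → R = UVᵀ:
  R  [+0.93819 -0.13344 -0.31936]
  R  [+0.19658 +0.96486 +0.17434]
  R  [+0.28488 -0.22635 +0.93146]
t = (-0.11891, -0.06048, +0.52680) m
tr R = 2.834513; θ = arccos((tr R − 1)/2) = 0.409659 rad = 23.472°
axis k = ((R−Rᵀ)₃₂, (R−Rᵀ)₁₃, (R−Rᵀ)₂₁) / (2 sinθ) = (-0.503001, -0.758526, +0.414281)
rvec = θ·k = (-0.206059, -0.310737, +0.169714)

rvec=(-0.2061, -0.3107, 0.1697) tvec=(-0.1189, -0.0605, 0.5268)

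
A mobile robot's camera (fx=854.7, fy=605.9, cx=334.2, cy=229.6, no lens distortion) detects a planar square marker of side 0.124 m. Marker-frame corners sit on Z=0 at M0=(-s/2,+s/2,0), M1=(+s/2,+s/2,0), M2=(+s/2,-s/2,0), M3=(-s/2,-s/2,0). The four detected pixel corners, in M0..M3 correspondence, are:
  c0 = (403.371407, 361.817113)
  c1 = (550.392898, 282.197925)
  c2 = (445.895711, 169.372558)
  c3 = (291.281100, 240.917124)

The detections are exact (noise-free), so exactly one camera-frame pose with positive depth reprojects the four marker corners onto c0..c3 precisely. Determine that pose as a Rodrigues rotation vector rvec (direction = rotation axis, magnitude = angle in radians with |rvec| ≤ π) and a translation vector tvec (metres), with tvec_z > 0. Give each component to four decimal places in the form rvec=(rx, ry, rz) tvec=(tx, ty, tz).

rvec=(-0.0868, -0.2978, -0.5771) tvec=(0.0574, 0.0290, 0.5379)

Intrinsics K: fx=854.7, fy=605.9, cx=334.2, cy=229.6
Marker side s = 0.124 m; corners in marker frame (Z=0):
  M0 = (-0.0620, +0.0620, 0)
  M1 = (+0.0620, +0.0620, 0)
  M2 = (+0.0620, -0.0620, 0)
  M3 = (-0.0620, -0.0620, 0)
Detected image corners:
  c0 = (403.371407, 361.817113) px
  c1 = (550.392898, 282.197925) px
  c2 = (445.895711, 169.372558) px
  c3 = (291.281100, 240.917124) px
Planar DLT: solve 8×8 A·h = b for H (H[2,2]=1):
  H  [+1452.92624 +873.98068 +425.36623]
  H  [-461.98193 +942.37500 +262.27911]
  H  [+0.55983 +0.00404 +1.00000]
B = K⁻¹H; ‖b₁‖=1.859224, ‖b₂‖=1.859224; λ = 2/(‖b₁‖+‖b₂‖) = 0.537859, sign → tz>0 ⇒ λ=+0.537859
r₁ = λ·B[:,0] = (+0.79658,-0.52420,+0.30111); r₂ = λ·B[:,1] = (+0.54914,+0.83573,+0.00217)
r₃ = r₁×r₂ = (-0.25278,+0.16362,+0.95359); SVD([r₁ r₂ r₃]) → R = UVᵀ:
  R  [+0.79658 +0.54914 -0.25278]
  R  [-0.52420 +0.83573 +0.16362]
  R  [+0.30111 +0.00217 +0.95359]
t = (+0.05737, +0.02901, +0.53786) m
tr R = 2.585895; θ = arccos((tr R − 1)/2) = 0.655165 rad = 37.538°
axis k = ((R−Rᵀ)₃₂, (R−Rᵀ)₁₃, (R−Rᵀ)₂₁) / (2 sinθ) = (-0.132491, -0.454538, -0.880818)
rvec = θ·k = (-0.086803, -0.297798, -0.577081)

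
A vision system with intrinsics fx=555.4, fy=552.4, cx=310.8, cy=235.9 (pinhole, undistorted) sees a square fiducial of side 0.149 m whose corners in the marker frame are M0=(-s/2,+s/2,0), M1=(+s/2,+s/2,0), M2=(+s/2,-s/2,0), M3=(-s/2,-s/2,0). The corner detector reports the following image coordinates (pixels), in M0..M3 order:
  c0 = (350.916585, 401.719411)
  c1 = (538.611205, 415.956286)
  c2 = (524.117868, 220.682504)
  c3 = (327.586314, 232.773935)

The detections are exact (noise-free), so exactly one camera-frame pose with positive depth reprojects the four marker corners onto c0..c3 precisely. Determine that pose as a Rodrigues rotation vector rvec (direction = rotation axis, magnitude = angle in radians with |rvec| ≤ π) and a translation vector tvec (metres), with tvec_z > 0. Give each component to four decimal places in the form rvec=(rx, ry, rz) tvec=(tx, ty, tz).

Intrinsics K: fx=555.4, fy=552.4, cx=310.8, cy=235.9
Marker side s = 0.149 m; corners in marker frame (Z=0):
  M0 = (-0.0745, +0.0745, 0)
  M1 = (+0.0745, +0.0745, 0)
  M2 = (+0.0745, -0.0745, 0)
  M3 = (-0.0745, -0.0745, 0)
Detected image corners:
  c0 = (350.916585, 401.719411) px
  c1 = (538.611205, 415.956286) px
  c2 = (524.117868, 220.682504) px
  c3 = (327.586314, 232.773935) px
Planar DLT: solve 8×8 A·h = b for H (H[2,2]=1):
  H  [+865.04177 +305.14136 +428.63224]
  H  [-299.23867 +1344.34273 +320.48790]
  H  [-0.97268 +0.40447 +1.00000]
B = K⁻¹H; ‖b₁‖=2.319418, ‖b₂‖=2.319418; λ = 2/(‖b₁‖+‖b₂‖) = 0.431143, sign → tz>0 ⇒ λ=+0.431143
r₁ = λ·B[:,0] = (+0.90618,-0.05447,-0.41936); r₂ = λ·B[:,1] = (+0.13929,+0.97478,+0.17438)
r₃ = r₁×r₂ = (+0.39929,-0.21644,+0.89091); SVD([r₁ r₂ r₃]) → R = UVᵀ:
  R  [+0.90618 +0.13929 +0.39929]
  R  [-0.05447 +0.97478 -0.21644]
  R  [-0.41936 +0.17438 +0.89091]
t = (+0.09147, +0.06602, +0.43114) m
tr R = 2.771873; θ = arccos((tr R − 1)/2) = 0.482287 rad = 27.633°
axis k = ((R−Rᵀ)₃₂, (R−Rᵀ)₁₃, (R−Rᵀ)₂₁) / (2 sinθ) = (+0.421316, +0.882533, -0.208875)
rvec = θ·k = (+0.203195, +0.425634, -0.100738)

rvec=(0.2032, 0.4256, -0.1007) tvec=(0.0915, 0.0660, 0.4311)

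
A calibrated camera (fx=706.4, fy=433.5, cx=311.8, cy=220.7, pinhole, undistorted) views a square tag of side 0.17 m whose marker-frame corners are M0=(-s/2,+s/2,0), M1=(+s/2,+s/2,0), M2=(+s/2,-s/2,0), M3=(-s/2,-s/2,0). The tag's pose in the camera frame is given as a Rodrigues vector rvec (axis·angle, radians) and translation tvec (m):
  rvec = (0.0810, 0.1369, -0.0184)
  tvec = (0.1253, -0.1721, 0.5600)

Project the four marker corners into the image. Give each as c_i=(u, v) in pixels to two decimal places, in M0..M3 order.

c0=(364.48, 156.02) c1=(580.97, 151.60) c2=(582.39, 14.28) c3=(360.67, 24.46)

Intrinsics K: fx=706.4, fy=433.5, cx=311.8, cy=220.7
Marker side s = 0.17 m; corners in marker frame (Z=0):
  M0 = (-0.0850, +0.0850, 0)
  M1 = (+0.0850, +0.0850, 0)
  M2 = (+0.0850, -0.0850, 0)
  M3 = (-0.0850, -0.0850, 0)
rvec = (0.0810, 0.1369, -0.0184), |rvec| = θ = 0.16013 rad = 9.175°
Rodrigues: sinθ=0.15945, 1−cosθ=0.01279; R = I + sinθ·[k]× + (1−cosθ)·[k]×²:
    [+0.99048 +0.02385 +0.13557]
    [-0.01279 +0.99656 -0.08191]
    [-0.13706 +0.07940 +0.98738]
t = (0.1253, -0.1721, 0.5600) m
M0: Pc = R·M0+t = (+0.04314, -0.08631, +0.57840); u = 706.4·(+0.04314)/0.57840 + 311.8 = 364.4831, v = 433.5·(-0.08631)/0.57840 + 220.7 = 156.0155
M1: Pc = R·M1+t = (+0.21152, -0.08848, +0.55510); u = 706.4·(+0.21152)/0.55510 + 311.8 = 580.9712, v = 433.5·(-0.08848)/0.55510 + 220.7 = 151.6025
M2: Pc = R·M2+t = (+0.20746, -0.25789, +0.54160); u = 706.4·(+0.20746)/0.54160 + 311.8 = 582.3903, v = 433.5·(-0.25789)/0.54160 + 220.7 = 14.2801
M3: Pc = R·M3+t = (+0.03908, -0.25572, +0.56490); u = 706.4·(+0.03908)/0.56490 + 311.8 = 360.6709, v = 433.5·(-0.25572)/0.56490 + 220.7 = 24.4626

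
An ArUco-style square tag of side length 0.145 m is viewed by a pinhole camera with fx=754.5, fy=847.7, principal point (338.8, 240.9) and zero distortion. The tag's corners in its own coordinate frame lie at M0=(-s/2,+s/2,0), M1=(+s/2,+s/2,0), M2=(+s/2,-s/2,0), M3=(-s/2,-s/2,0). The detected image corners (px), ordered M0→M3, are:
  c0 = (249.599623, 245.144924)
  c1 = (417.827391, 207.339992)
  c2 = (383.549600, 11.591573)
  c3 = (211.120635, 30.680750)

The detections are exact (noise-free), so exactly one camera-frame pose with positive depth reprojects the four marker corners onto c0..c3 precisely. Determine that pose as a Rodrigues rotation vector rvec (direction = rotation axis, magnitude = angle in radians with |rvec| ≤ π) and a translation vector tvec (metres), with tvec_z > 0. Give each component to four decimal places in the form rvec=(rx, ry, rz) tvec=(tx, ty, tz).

rvec=(-0.0176, -0.3847, -0.1980) tvec=(-0.0151, -0.0819, 0.5906)

Intrinsics K: fx=754.5, fy=847.7, cx=338.8, cy=240.9
Marker side s = 0.145 m; corners in marker frame (Z=0):
  M0 = (-0.0725, +0.0725, 0)
  M1 = (+0.0725, +0.0725, 0)
  M2 = (+0.0725, -0.0725, 0)
  M3 = (-0.0725, -0.0725, 0)
Detected image corners:
  c0 = (249.599623, 245.144924) px
  c1 = (417.827391, 207.339992) px
  c2 = (383.549600, 11.591573) px
  c3 = (211.120635, 30.680750) px
Planar DLT: solve 8×8 A·h = b for H (H[2,2]=1):
  H  [+1374.71996 +261.15957 +319.48530]
  H  [-117.91585 +1415.84787 +123.29321]
  H  [+0.63411 +0.03467 +1.00000]
B = K⁻¹H; ‖b₁‖=1.693311, ‖b₂‖=1.693311; λ = 2/(‖b₁‖+‖b₂‖) = 0.590559, sign → tz>0 ⇒ λ=+0.590559
r₁ = λ·B[:,0] = (+0.90786,-0.18857,+0.37448); r₂ = λ·B[:,1] = (+0.19522,+0.98055,+0.02048)
r₃ = r₁×r₂ = (-0.37106,+0.05452,+0.92701); SVD([r₁ r₂ r₃]) → R = UVᵀ:
  R  [+0.90786 +0.19522 -0.37106]
  R  [-0.18857 +0.98055 +0.05452]
  R  [+0.37448 +0.02048 +0.92701]
t = (-0.01512, -0.08193, +0.59056) m
tr R = 2.815413; θ = arccos((tr R − 1)/2) = 0.433011 rad = 24.810°
axis k = ((R−Rᵀ)₃₂, (R−Rᵀ)₁₃, (R−Rᵀ)₂₁) / (2 sinθ) = (-0.040562, -0.888378, -0.457318)
rvec = θ·k = (-0.017564, -0.384678, -0.198024)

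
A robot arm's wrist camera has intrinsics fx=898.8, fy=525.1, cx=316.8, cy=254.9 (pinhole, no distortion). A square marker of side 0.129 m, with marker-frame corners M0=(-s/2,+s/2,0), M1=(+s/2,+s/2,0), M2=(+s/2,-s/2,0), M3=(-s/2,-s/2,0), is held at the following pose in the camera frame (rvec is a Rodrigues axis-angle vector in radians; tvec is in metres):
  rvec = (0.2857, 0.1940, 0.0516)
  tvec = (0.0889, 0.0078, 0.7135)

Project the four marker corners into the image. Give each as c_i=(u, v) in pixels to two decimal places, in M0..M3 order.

Intrinsics K: fx=898.8, fy=525.1, cx=316.8, cy=254.9
Marker side s = 0.129 m; corners in marker frame (Z=0):
  M0 = (-0.0645, +0.0645, 0)
  M1 = (+0.0645, +0.0645, 0)
  M2 = (+0.0645, -0.0645, 0)
  M3 = (-0.0645, -0.0645, 0)
rvec = (0.2857, 0.1940, 0.0516), |rvec| = θ = 0.34917 rad = 20.006°
Rodrigues: sinθ=0.34212, 1−cosθ=0.06034; R = I + sinθ·[k]× + (1−cosθ)·[k]×²:
    [+0.98005 -0.02313 +0.19738]
    [+0.07799 +0.95828 -0.27498]
    [-0.18279 +0.28488 +0.94097]
t = (0.0889, 0.0078, 0.7135) m
M0: Pc = R·M0+t = (+0.02419, +0.06458, +0.74366); u = 898.8·(+0.02419)/0.74366 + 316.8 = 346.0422, v = 525.1·(+0.06458)/0.74366 + 254.9 = 300.4990
M1: Pc = R·M1+t = (+0.15062, +0.07464, +0.72009); u = 898.8·(+0.15062)/0.72009 + 316.8 = 504.8041, v = 525.1·(+0.07464)/0.72009 + 254.9 = 309.3286
M2: Pc = R·M2+t = (+0.15361, -0.04898, +0.68334); u = 898.8·(+0.15361)/0.68334 + 316.8 = 518.8388, v = 525.1·(-0.04898)/0.68334 + 254.9 = 217.2628
M3: Pc = R·M3+t = (+0.02718, -0.05904, +0.70691); u = 898.8·(+0.02718)/0.70691 + 316.8 = 351.3553, v = 525.1·(-0.05904)/0.70691 + 254.9 = 211.0450

c0=(346.04, 300.50) c1=(504.80, 309.33) c2=(518.84, 217.26) c3=(351.36, 211.05)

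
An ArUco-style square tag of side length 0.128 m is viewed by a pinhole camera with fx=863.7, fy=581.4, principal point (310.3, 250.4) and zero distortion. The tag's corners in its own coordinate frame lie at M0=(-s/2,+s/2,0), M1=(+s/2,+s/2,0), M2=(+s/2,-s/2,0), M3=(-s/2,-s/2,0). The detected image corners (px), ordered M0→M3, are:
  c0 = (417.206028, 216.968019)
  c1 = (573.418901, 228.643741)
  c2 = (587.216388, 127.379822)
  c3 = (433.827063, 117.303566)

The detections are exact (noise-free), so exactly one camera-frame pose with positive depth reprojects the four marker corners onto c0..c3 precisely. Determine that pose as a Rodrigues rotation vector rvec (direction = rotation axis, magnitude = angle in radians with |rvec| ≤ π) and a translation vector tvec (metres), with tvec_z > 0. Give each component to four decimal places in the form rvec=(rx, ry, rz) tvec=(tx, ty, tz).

rvec=(-0.1151, 0.0711, 0.1202) tvec=(0.1601, -0.0970, 0.7196)

Intrinsics K: fx=863.7, fy=581.4, cx=310.3, cy=250.4
Marker side s = 0.128 m; corners in marker frame (Z=0):
  M0 = (-0.0640, +0.0640, 0)
  M1 = (+0.0640, +0.0640, 0)
  M2 = (+0.0640, -0.0640, 0)
  M3 = (-0.0640, -0.0640, 0)
Detected image corners:
  c0 = (417.206028, 216.968019) px
  c1 = (573.418901, 228.643741) px
  c2 = (587.216388, 127.379822) px
  c3 = (433.827063, 117.303566) px
Planar DLT: solve 8×8 A·h = b for H (H[2,2]=1):
  H  [+1155.05719 -195.89050 +502.45756]
  H  [+66.30267 +758.41386 +172.04410]
  H  [-0.10781 -0.15309 +1.00000]
B = K⁻¹H; ‖b₁‖=1.389581, ‖b₂‖=1.389581; λ = 2/(‖b₁‖+‖b₂‖) = 0.719641, sign → tz>0 ⇒ λ=+0.719641
r₁ = λ·B[:,0] = (+0.99028,+0.11548,-0.07758); r₂ = λ·B[:,1] = (-0.12364,+0.98619,-0.11017)
r₃ = r₁×r₂ = (+0.06379,+0.11869,+0.99088); SVD([r₁ r₂ r₃]) → R = UVᵀ:
  R  [+0.99028 -0.12364 +0.06379]
  R  [+0.11548 +0.98619 +0.11869]
  R  [-0.07758 -0.11017 +0.99088]
t = (+0.16011, -0.09699, +0.71964) m
tr R = 2.967348; θ = arccos((tr R − 1)/2) = 0.180945 rad = 10.367°
axis k = ((R−Rᵀ)₃₂, (R−Rᵀ)₁₃, (R−Rᵀ)₂₁) / (2 sinθ) = (-0.635872, +0.392789, +0.664368)
rvec = θ·k = (-0.115058, +0.071073, +0.120214)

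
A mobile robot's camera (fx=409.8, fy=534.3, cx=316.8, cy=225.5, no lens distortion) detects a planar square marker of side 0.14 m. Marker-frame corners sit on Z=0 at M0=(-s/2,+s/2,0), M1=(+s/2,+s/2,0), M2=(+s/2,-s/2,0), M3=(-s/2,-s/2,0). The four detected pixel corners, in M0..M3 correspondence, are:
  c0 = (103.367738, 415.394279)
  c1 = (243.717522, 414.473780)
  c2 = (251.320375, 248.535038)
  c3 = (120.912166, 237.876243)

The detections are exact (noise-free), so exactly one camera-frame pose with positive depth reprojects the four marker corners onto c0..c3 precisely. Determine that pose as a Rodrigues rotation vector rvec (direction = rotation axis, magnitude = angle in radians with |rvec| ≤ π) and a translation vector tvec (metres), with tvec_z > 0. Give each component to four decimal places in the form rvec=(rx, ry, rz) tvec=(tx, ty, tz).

rvec=(-0.2103, -0.2288, 0.0496) tvec=(-0.1456, 0.0837, 0.4440)

Intrinsics K: fx=409.8, fy=534.3, cx=316.8, cy=225.5
Marker side s = 0.14 m; corners in marker frame (Z=0):
  M0 = (-0.0700, +0.0700, 0)
  M1 = (+0.0700, +0.0700, 0)
  M2 = (+0.0700, -0.0700, 0)
  M3 = (-0.0700, -0.0700, 0)
Detected image corners:
  c0 = (103.367738, 415.394279) px
  c1 = (243.717522, 414.473780) px
  c2 = (251.320375, 248.535038) px
  c3 = (120.912166, 237.876243) px
Planar DLT: solve 8×8 A·h = b for H (H[2,2]=1):
  H  [+1054.85443 -174.63729 +182.38642]
  H  [+199.11925 +1067.72341 +326.27794]
  H  [+0.49520 -0.47854 +1.00000]
B = K⁻¹H; ‖b₁‖=2.252467, ‖b₂‖=2.252467; λ = 2/(‖b₁‖+‖b₂‖) = 0.443958, sign → tz>0 ⇒ λ=+0.443958
r₁ = λ·B[:,0] = (+0.97282,+0.07267,+0.21985); r₂ = λ·B[:,1] = (-0.02495,+0.97685,-0.21245)
r₃ = r₁×r₂ = (-0.23020,+0.20119,+0.95212); SVD([r₁ r₂ r₃]) → R = UVᵀ:
  R  [+0.97282 -0.02495 -0.23020]
  R  [+0.07267 +0.97685 +0.20119]
  R  [+0.21985 -0.21245 +0.95212]
t = (-0.14562, +0.08374, +0.44396) m
tr R = 2.901796; θ = arccos((tr R − 1)/2) = 0.314672 rad = 18.029°
axis k = ((R−Rᵀ)₃₂, (R−Rᵀ)₁₃, (R−Rᵀ)₂₁) / (2 sinθ) = (-0.668241, -0.727037, +0.157704)
rvec = θ·k = (-0.210277, -0.228778, +0.049625)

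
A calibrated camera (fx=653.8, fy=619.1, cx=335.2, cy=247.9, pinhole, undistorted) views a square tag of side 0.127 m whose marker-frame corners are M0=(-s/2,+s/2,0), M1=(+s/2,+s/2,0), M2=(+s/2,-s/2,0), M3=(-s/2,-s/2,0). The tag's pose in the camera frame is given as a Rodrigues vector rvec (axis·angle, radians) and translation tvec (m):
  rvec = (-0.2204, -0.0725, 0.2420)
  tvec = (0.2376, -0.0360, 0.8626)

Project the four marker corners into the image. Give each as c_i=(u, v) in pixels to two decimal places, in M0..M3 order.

c0=(460.11, 254.16) c1=(553.75, 276.79) c2=(568.32, 191.22) c3=(477.84, 168.77)

Intrinsics K: fx=653.8, fy=619.1, cx=335.2, cy=247.9
Marker side s = 0.127 m; corners in marker frame (Z=0):
  M0 = (-0.0635, +0.0635, 0)
  M1 = (+0.0635, +0.0635, 0)
  M2 = (+0.0635, -0.0635, 0)
  M3 = (-0.0635, -0.0635, 0)
rvec = (-0.2204, -0.0725, 0.2420), |rvec| = θ = 0.33526 rad = 19.209°
Rodrigues: sinθ=0.32901, 1−cosθ=0.05567; R = I + sinθ·[k]× + (1−cosθ)·[k]×²:
    [+0.96839 -0.22958 -0.09757]
    [+0.24541 +0.94693 +0.20760]
    [+0.04473 -0.22499 +0.97333]
t = (0.2376, -0.0360, 0.8626) m
M0: Pc = R·M0+t = (+0.16153, +0.00855, +0.84547); u = 653.8·(+0.16153)/0.84547 + 335.2 = 460.1097, v = 619.1·(+0.00855)/0.84547 + 247.9 = 254.1583
M1: Pc = R·M1+t = (+0.28451, +0.03971, +0.85115); u = 653.8·(+0.28451)/0.85115 + 335.2 = 553.7452, v = 619.1·(+0.03971)/0.85115 + 247.9 = 276.7862
M2: Pc = R·M2+t = (+0.31367, -0.08055, +0.87973); u = 653.8·(+0.31367)/0.87973 + 335.2 = 568.3155, v = 619.1·(-0.08055)/0.87973 + 247.9 = 191.2160
M3: Pc = R·M3+t = (+0.19069, -0.11171, +0.87405); u = 653.8·(+0.19069)/0.87405 + 335.2 = 477.8357, v = 619.1·(-0.11171)/0.87405 + 247.9 = 168.7717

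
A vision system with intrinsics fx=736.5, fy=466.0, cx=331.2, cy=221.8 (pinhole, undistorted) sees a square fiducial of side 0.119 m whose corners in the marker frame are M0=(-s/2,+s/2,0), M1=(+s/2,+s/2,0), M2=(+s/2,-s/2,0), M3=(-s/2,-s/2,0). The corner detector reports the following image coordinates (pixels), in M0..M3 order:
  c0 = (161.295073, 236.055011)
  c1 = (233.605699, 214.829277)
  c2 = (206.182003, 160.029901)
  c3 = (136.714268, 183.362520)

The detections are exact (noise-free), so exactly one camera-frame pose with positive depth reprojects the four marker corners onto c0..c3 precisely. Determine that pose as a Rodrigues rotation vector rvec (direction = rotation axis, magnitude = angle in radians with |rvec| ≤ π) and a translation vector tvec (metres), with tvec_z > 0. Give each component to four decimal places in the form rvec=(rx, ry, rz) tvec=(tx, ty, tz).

Intrinsics K: fx=736.5, fy=466.0, cx=331.2, cy=221.8
Marker side s = 0.119 m; corners in marker frame (Z=0):
  M0 = (-0.0595, +0.0595, 0)
  M1 = (+0.0595, +0.0595, 0)
  M2 = (+0.0595, -0.0595, 0)
  M3 = (-0.0595, -0.0595, 0)
Detected image corners:
  c0 = (161.295073, 236.055011) px
  c1 = (233.605699, 214.829277) px
  c2 = (206.182003, 160.029901) px
  c3 = (136.714268, 183.362520) px
Planar DLT: solve 8×8 A·h = b for H (H[2,2]=1):
  H  [+520.46612 +183.60670 +183.44534]
  H  [-268.17637 +414.17235 +198.53905]
  H  [-0.40720 -0.18764 +1.00000]
B = K⁻¹H; ‖b₁‖=1.050340, ‖b₂‖=1.050340; λ = 2/(‖b₁‖+‖b₂‖) = 0.952073, sign → tz>0 ⇒ λ=+0.952073
r₁ = λ·B[:,0] = (+0.84715,-0.36338,-0.38768); r₂ = λ·B[:,1] = (+0.31768,+0.93121,-0.17865)
r₃ = r₁×r₂ = (+0.42593,+0.02818,+0.90431); SVD([r₁ r₂ r₃]) → R = UVᵀ:
  R  [+0.84715 +0.31768 +0.42593]
  R  [-0.36338 +0.93121 +0.02818]
  R  [-0.38768 -0.17865 +0.90431]
t = (-0.19100, -0.04752, +0.95207) m
tr R = 2.682675; θ = arccos((tr R − 1)/2) = 0.571043 rad = 32.718°
axis k = ((R−Rᵀ)₃₂, (R−Rᵀ)₁₃, (R−Rᵀ)₂₁) / (2 sinθ) = (-0.191325, +0.752641, -0.630021)
rvec = θ·k = (-0.109255, +0.429790, -0.359769)

rvec=(-0.1093, 0.4298, -0.3598) tvec=(-0.1910, -0.0475, 0.9521)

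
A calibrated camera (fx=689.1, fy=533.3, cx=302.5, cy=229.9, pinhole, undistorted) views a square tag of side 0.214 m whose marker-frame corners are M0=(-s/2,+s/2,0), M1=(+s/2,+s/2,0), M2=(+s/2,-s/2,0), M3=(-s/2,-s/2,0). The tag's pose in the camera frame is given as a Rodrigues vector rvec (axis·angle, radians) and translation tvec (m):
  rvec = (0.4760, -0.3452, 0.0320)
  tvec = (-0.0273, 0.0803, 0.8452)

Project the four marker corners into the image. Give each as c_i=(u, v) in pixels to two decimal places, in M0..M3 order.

Intrinsics K: fx=689.1, fy=533.3, cx=302.5, cy=229.9
Marker side s = 0.214 m; corners in marker frame (Z=0):
  M0 = (-0.1070, +0.1070, 0)
  M1 = (+0.1070, +0.1070, 0)
  M2 = (+0.1070, -0.1070, 0)
  M3 = (-0.1070, -0.1070, 0)
rvec = (0.4760, -0.3452, 0.0320), |rvec| = θ = 0.58887 rad = 33.740°
Rodrigues: sinθ=0.55542, 1−cosθ=0.16843; R = I + sinθ·[k]× + (1−cosθ)·[k]×²:
    [+0.94162 -0.10999 -0.31819]
    [-0.04963 +0.88945 -0.45433]
    [+0.33299 +0.44360 +0.83207]
t = (-0.0273, 0.0803, 0.8452) m
M0: Pc = R·M0+t = (-0.13982, +0.18078, +0.85703); u = 689.1·(-0.13982)/0.85703 + 302.5 = 190.0752, v = 533.3·(+0.18078)/0.85703 + 229.9 = 342.3934
M1: Pc = R·M1+t = (+0.06168, +0.17016, +0.92830); u = 689.1·(+0.06168)/0.92830 + 302.5 = 348.2901, v = 533.3·(+0.17016)/0.92830 + 229.9 = 327.6565
M2: Pc = R·M2+t = (+0.08522, -0.02018, +0.83337); u = 689.1·(+0.08522)/0.83337 + 302.5 = 372.9699, v = 533.3·(-0.02018)/0.83337 + 229.9 = 216.9852
M3: Pc = R·M3+t = (-0.11628, -0.00956, +0.76210); u = 689.1·(-0.11628)/0.76210 + 302.5 = 197.3549, v = 533.3·(-0.00956)/0.76210 + 229.9 = 223.2095

c0=(190.08, 342.39) c1=(348.29, 327.66) c2=(372.97, 216.99) c3=(197.35, 223.21)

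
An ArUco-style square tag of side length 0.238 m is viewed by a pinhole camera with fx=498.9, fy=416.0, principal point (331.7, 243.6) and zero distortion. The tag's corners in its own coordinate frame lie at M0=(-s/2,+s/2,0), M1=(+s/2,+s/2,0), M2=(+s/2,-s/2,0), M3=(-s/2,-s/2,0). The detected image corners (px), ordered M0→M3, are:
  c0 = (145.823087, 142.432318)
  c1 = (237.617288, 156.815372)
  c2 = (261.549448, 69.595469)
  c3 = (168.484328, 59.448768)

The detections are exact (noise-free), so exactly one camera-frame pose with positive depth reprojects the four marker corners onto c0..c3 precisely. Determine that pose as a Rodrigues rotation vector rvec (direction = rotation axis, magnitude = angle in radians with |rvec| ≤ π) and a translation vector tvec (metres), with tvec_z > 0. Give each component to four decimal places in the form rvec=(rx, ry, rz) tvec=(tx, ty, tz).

rvec=(-0.0217, 0.2404, 0.2258) tvec=(-0.2950, -0.3734, 1.1366)

Intrinsics K: fx=498.9, fy=416.0, cx=331.7, cy=243.6
Marker side s = 0.238 m; corners in marker frame (Z=0):
  M0 = (-0.1190, +0.1190, 0)
  M1 = (+0.1190, +0.1190, 0)
  M2 = (+0.1190, -0.1190, 0)
  M3 = (-0.1190, -0.1190, 0)
Detected image corners:
  c0 = (145.823087, 142.432318) px
  c1 = (237.617288, 156.815372) px
  c2 = (261.549448, 69.595469) px
  c3 = (168.484328, 59.448768) px
Planar DLT: solve 8×8 A·h = b for H (H[2,2]=1):
  H  [+345.67900 -96.82652 +202.20762]
  H  [+29.06770 +357.87035 +106.94453]
  H  [-0.20986 +0.00488 +1.00000]
B = K⁻¹H; ‖b₁‖=0.879835, ‖b₂‖=0.879835; λ = 2/(‖b₁‖+‖b₂‖) = 1.136577, sign → tz>0 ⇒ λ=+1.136577
r₁ = λ·B[:,0] = (+0.94610,+0.21909,-0.23852); r₂ = λ·B[:,1] = (-0.22427,+0.97451,+0.00554)
r₃ = r₁×r₂ = (+0.23366,+0.04825,+0.97112); SVD([r₁ r₂ r₃]) → R = UVᵀ:
  R  [+0.94610 -0.22427 +0.23366]
  R  [+0.21909 +0.97451 +0.04825]
  R  [-0.23852 +0.00554 +0.97112]
t = (-0.29500, -0.37336, +1.13658) m
tr R = 2.891731; θ = arccos((tr R − 1)/2) = 0.330545 rad = 18.939°
axis k = ((R−Rᵀ)₃₂, (R−Rᵀ)₁₃, (R−Rᵀ)₂₁) / (2 sinθ) = (-0.065788, +0.727424, +0.683027)
rvec = θ·k = (-0.021746, +0.240447, +0.225771)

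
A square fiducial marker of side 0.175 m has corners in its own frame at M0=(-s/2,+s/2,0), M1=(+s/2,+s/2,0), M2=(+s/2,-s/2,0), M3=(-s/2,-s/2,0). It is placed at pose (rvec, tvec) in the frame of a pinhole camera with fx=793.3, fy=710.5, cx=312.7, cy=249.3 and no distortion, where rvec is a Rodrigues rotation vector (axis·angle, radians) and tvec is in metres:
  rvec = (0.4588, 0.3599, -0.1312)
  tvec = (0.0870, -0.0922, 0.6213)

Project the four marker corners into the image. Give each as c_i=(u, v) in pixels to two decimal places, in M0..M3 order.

Intrinsics K: fx=793.3, fy=710.5, cx=312.7, cy=249.3
Marker side s = 0.175 m; corners in marker frame (Z=0):
  M0 = (-0.0875, +0.0875, 0)
  M1 = (+0.0875, +0.0875, 0)
  M2 = (+0.0875, -0.0875, 0)
  M3 = (-0.0875, -0.0875, 0)
rvec = (0.4588, 0.3599, -0.1312), |rvec| = θ = 0.59769 rad = 34.245°
Rodrigues: sinθ=0.56274, 1−cosθ=0.17336; R = I + sinθ·[k]× + (1−cosθ)·[k]×²:
    [+0.92879 +0.20366 +0.30964]
    [-0.04339 +0.88949 -0.45488]
    [-0.36806 +0.40905 +0.83499]
t = (0.0870, -0.0922, 0.6213) m
M0: Pc = R·M0+t = (+0.02355, -0.01057, +0.68930); u = 793.3·(+0.02355)/0.68930 + 312.7 = 339.8047, v = 710.5·(-0.01057)/0.68930 + 249.3 = 238.4025
M1: Pc = R·M1+t = (+0.18609, -0.01817, +0.62489); u = 793.3·(+0.18609)/0.62489 + 312.7 = 548.9420, v = 710.5·(-0.01817)/0.62489 + 249.3 = 228.6448
M2: Pc = R·M2+t = (+0.15045, -0.17383, +0.55330); u = 793.3·(+0.15045)/0.55330 + 312.7 = 528.4066, v = 710.5·(-0.17383)/0.55330 + 249.3 = 26.0864
M3: Pc = R·M3+t = (-0.01209, -0.16623, +0.61771); u = 793.3·(-0.01209)/0.61771 + 312.7 = 297.1746, v = 710.5·(-0.16623)/0.61771 + 249.3 = 58.0964

c0=(339.80, 238.40) c1=(548.94, 228.64) c2=(528.41, 26.09) c3=(297.17, 58.10)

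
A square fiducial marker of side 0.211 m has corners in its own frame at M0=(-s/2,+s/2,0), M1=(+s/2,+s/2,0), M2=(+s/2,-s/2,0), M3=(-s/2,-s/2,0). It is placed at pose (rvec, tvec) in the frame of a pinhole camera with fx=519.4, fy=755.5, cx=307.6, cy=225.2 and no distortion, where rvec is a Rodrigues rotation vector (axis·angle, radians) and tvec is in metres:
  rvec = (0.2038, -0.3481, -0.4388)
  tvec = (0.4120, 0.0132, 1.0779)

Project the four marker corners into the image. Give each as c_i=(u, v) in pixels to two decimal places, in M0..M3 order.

Intrinsics K: fx=519.4, fy=755.5, cx=307.6, cy=225.2
Marker side s = 0.211 m; corners in marker frame (Z=0):
  M0 = (-0.1055, +0.1055, 0)
  M1 = (+0.1055, +0.1055, 0)
  M2 = (+0.1055, -0.1055, 0)
  M3 = (-0.1055, -0.1055, 0)
rvec = (0.2038, -0.3481, -0.4388), |rvec| = θ = 0.59603 rad = 34.150°
Rodrigues: sinθ=0.56136, 1−cosθ=0.17243; R = I + sinθ·[k]× + (1−cosθ)·[k]×²:
    [+0.84773 +0.37884 -0.37126]
    [-0.44771 +0.88638 -0.11781]
    [+0.28445 +0.26608 +0.92103]
t = (0.4120, 0.0132, 1.0779) m
M0: Pc = R·M0+t = (+0.36253, +0.15395, +1.07596); u = 519.4·(+0.36253)/1.07596 + 307.6 = 482.6055, v = 755.5·(+0.15395)/1.07596 + 225.2 = 333.2957
M1: Pc = R·M1+t = (+0.54140, +0.05948, +1.13598); u = 519.4·(+0.54140)/1.13598 + 307.6 = 555.1437, v = 755.5·(+0.05948)/1.13598 + 225.2 = 264.7581
M2: Pc = R·M2+t = (+0.46147, -0.12755, +1.07984); u = 519.4·(+0.46147)/1.07984 + 307.6 = 529.5652, v = 755.5·(-0.12755)/1.07984 + 225.2 = 135.9627
M3: Pc = R·M3+t = (+0.28260, -0.03308, +1.01982); u = 519.4·(+0.28260)/1.01982 + 307.6 = 451.5282, v = 755.5·(-0.03308)/1.01982 + 225.2 = 200.6937

c0=(482.61, 333.30) c1=(555.14, 264.76) c2=(529.57, 135.96) c3=(451.53, 200.69)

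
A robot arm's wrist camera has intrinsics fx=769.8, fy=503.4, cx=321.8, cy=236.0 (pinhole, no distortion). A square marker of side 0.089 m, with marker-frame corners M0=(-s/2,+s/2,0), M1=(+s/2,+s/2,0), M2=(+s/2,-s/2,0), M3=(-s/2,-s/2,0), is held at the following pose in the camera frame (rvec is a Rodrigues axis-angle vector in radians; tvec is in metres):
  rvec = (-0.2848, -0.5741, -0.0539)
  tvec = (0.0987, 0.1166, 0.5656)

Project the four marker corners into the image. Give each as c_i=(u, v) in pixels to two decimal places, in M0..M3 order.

Intrinsics K: fx=769.8, fy=503.4, cx=321.8, cy=236.0
Marker side s = 0.089 m; corners in marker frame (Z=0):
  M0 = (-0.0445, +0.0445, 0)
  M1 = (+0.0445, +0.0445, 0)
  M2 = (+0.0445, -0.0445, 0)
  M3 = (-0.0445, -0.0445, 0)
rvec = (-0.2848, -0.5741, -0.0539), |rvec| = θ = 0.64312 rad = 36.848°
Rodrigues: sinθ=0.59970, 1−cosθ=0.19977; R = I + sinθ·[k]× + (1−cosθ)·[k]×²:
    [+0.83940 +0.12923 -0.52792]
    [+0.02871 +0.95942 +0.28052]
    [+0.54275 -0.25062 +0.80163]
t = (0.0987, 0.1166, 0.5656) m
M0: Pc = R·M0+t = (+0.06710, +0.15802, +0.53029); u = 769.8·(+0.06710)/0.53029 + 321.8 = 419.2016, v = 503.4·(+0.15802)/0.53029 + 236.0 = 386.0024
M1: Pc = R·M1+t = (+0.14180, +0.16057, +0.57860); u = 769.8·(+0.14180)/0.57860 + 321.8 = 510.4641, v = 503.4·(+0.16057)/0.57860 + 236.0 = 375.7026
M2: Pc = R·M2+t = (+0.13030, +0.07518, +0.60091); u = 769.8·(+0.13030)/0.60091 + 321.8 = 488.7264, v = 503.4·(+0.07518)/0.60091 + 236.0 = 298.9839
M3: Pc = R·M3+t = (+0.05560, +0.07263, +0.55260); u = 769.8·(+0.05560)/0.55260 + 321.8 = 399.2475, v = 503.4·(+0.07263)/0.55260 + 236.0 = 302.1617

c0=(419.20, 386.00) c1=(510.46, 375.70) c2=(488.73, 298.98) c3=(399.25, 302.16)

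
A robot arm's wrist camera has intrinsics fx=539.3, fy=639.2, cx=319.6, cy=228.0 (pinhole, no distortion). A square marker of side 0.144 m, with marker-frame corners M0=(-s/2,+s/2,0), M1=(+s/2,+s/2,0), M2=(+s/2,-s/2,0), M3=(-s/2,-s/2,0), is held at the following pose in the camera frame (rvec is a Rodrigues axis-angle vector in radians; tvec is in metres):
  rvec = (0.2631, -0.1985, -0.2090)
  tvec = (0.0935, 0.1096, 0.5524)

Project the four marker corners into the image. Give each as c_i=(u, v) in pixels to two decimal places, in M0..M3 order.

Intrinsics K: fx=539.3, fy=639.2, cx=319.6, cy=228.0
Marker side s = 0.144 m; corners in marker frame (Z=0):
  M0 = (-0.0720, +0.0720, 0)
  M1 = (+0.0720, +0.0720, 0)
  M2 = (+0.0720, -0.0720, 0)
  M3 = (-0.0720, -0.0720, 0)
rvec = (0.2631, -0.1985, -0.2090), |rvec| = θ = 0.39026 rad = 22.360°
Rodrigues: sinθ=0.38043, 1−cosθ=0.07519; R = I + sinθ·[k]× + (1−cosθ)·[k]×²:
    [+0.95898 +0.17795 -0.22065]
    [-0.22952 +0.94426 -0.23599]
    [+0.16635 +0.27695 +0.94637]
t = (0.0935, 0.1096, 0.5524) m
M0: Pc = R·M0+t = (+0.03727, +0.19411, +0.56036); u = 539.3·(+0.03727)/0.56036 + 319.6 = 355.4650, v = 639.2·(+0.19411)/0.56036 + 228.0 = 449.4215
M1: Pc = R·M1+t = (+0.17536, +0.16106, +0.58432); u = 539.3·(+0.17536)/0.58432 + 319.6 = 481.4490, v = 639.2·(+0.16106)/0.58432 + 228.0 = 404.1892
M2: Pc = R·M2+t = (+0.14973, +0.02509, +0.54444); u = 539.3·(+0.14973)/0.54444 + 319.6 = 467.9215, v = 639.2·(+0.02509)/0.54444 + 228.0 = 257.4546
M3: Pc = R·M3+t = (+0.01164, +0.05814, +0.52048); u = 539.3·(+0.01164)/0.52048 + 319.6 = 331.6615, v = 639.2·(+0.05814)/0.52048 + 228.0 = 299.3994

c0=(355.47, 449.42) c1=(481.45, 404.19) c2=(467.92, 257.45) c3=(331.66, 299.40)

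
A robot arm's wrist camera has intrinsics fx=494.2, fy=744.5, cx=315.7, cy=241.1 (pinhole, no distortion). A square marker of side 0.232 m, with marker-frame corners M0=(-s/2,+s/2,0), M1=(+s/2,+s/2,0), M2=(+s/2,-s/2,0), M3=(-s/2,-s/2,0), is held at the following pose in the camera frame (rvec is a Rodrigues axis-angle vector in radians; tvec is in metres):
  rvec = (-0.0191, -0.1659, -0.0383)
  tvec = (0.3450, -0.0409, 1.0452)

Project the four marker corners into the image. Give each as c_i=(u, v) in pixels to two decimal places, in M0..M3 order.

c0=(429.23, 298.70) c1=(531.47, 290.68) c2=(526.46, 128.66) c3=(424.40, 130.60)

Intrinsics K: fx=494.2, fy=744.5, cx=315.7, cy=241.1
Marker side s = 0.232 m; corners in marker frame (Z=0):
  M0 = (-0.1160, +0.1160, 0)
  M1 = (+0.1160, +0.1160, 0)
  M2 = (+0.1160, -0.1160, 0)
  M3 = (-0.1160, -0.1160, 0)
rvec = (-0.0191, -0.1659, -0.0383), |rvec| = θ = 0.17133 rad = 9.817°
Rodrigues: sinθ=0.17049, 1−cosθ=0.01464; R = I + sinθ·[k]× + (1−cosθ)·[k]×²:
    [+0.98554 +0.03969 -0.16472]
    [-0.03653 +0.99909 +0.02218]
    [+0.16545 -0.01584 +0.98609]
t = (0.3450, -0.0409, 1.0452) m
M0: Pc = R·M0+t = (+0.23528, +0.07923, +1.02417); u = 494.2·(+0.23528)/1.02417 + 315.7 = 429.2321, v = 744.5·(+0.07923)/1.02417 + 241.1 = 298.6960
M1: Pc = R·M1+t = (+0.46393, +0.07076, +1.06256); u = 494.2·(+0.46393)/1.06256 + 315.7 = 531.4749, v = 744.5·(+0.07076)/1.06256 + 241.1 = 290.6767
M2: Pc = R·M2+t = (+0.45472, -0.16103, +1.06623); u = 494.2·(+0.45472)/1.06623 + 315.7 = 526.4630, v = 744.5·(-0.16103)/1.06623 + 241.1 = 128.6588
M3: Pc = R·M3+t = (+0.22607, -0.15256, +1.02784); u = 494.2·(+0.22607)/1.02784 + 315.7 = 424.3986, v = 744.5·(-0.15256)/1.02784 + 241.1 = 130.5987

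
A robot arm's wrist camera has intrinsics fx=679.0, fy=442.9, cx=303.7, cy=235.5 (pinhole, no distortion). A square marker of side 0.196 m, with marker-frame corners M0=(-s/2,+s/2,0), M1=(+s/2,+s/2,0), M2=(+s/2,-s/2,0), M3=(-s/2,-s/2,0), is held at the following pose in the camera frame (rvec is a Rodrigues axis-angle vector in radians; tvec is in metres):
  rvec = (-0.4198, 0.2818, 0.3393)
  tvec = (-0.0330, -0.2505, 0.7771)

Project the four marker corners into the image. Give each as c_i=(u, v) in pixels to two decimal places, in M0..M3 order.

Intrinsics K: fx=679.0, fy=442.9, cx=303.7, cy=235.5
Marker side s = 0.196 m; corners in marker frame (Z=0):
  M0 = (-0.0980, +0.0980, 0)
  M1 = (+0.0980, +0.0980, 0)
  M2 = (+0.0980, -0.0980, 0)
  M3 = (-0.0980, -0.0980, 0)
rvec = (-0.4198, 0.2818, 0.3393), |rvec| = θ = 0.60891 rad = 34.888°
Rodrigues: sinθ=0.57197, 1−cosθ=0.17973; R = I + sinθ·[k]× + (1−cosθ)·[k]×²:
    [+0.90570 -0.37606 +0.19566]
    [+0.26137 +0.85877 +0.44068]
    [-0.33375 -0.34799 +0.87608]
t = (-0.0330, -0.2505, 0.7771) m
M0: Pc = R·M0+t = (-0.15861, -0.19196, +0.77570); u = 679.0·(-0.15861)/0.77570 + 303.7 = 164.8610, v = 442.9·(-0.19196)/0.77570 + 235.5 = 125.9003
M1: Pc = R·M1+t = (+0.01890, -0.14073, +0.71029); u = 679.0·(+0.01890)/0.71029 + 303.7 = 321.7717, v = 442.9·(-0.14073)/0.71029 + 235.5 = 147.7504
M2: Pc = R·M2+t = (+0.09261, -0.30904, +0.77850); u = 679.0·(+0.09261)/0.77850 + 303.7 = 384.4765, v = 442.9·(-0.30904)/0.77850 + 235.5 = 59.6789
M3: Pc = R·M3+t = (-0.08490, -0.36027, +0.84391); u = 679.0·(-0.08490)/0.84391 + 303.7 = 235.3869, v = 442.9·(-0.36027)/0.84391 + 235.5 = 46.4215

c0=(164.86, 125.90) c1=(321.77, 147.75) c2=(384.48, 59.68) c3=(235.39, 46.42)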